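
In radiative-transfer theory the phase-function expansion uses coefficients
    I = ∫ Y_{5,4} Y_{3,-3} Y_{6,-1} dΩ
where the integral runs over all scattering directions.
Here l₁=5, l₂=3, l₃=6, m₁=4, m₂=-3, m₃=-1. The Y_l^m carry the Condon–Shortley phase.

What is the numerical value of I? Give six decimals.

Checks pass: Σm=0; 14 even; l₃=6∈[2,8].
(2·5+1)(2·3+1)(2·6+1) = 1001
Δ: 2! 8! 4! / 15! → 1/675675
sum: t=0:+1/8640 t=1:−1/2304 t=2:+1/8640 = -7/34560
3j²(5 3 6; 0 0 0) = Δ·Π!·Σ² = 7/429  (sign -1)
sum: t=0:+1/241920 = 1/241920
3j²(5 3 6; 4 -3 -1) = Δ·Π!·Σ² = 4/1001  (sign -1)
combine: 4πI² = 1001·7/429·4/1001 = 28/429
take √, sign +1: I = 0.07206849

0.072068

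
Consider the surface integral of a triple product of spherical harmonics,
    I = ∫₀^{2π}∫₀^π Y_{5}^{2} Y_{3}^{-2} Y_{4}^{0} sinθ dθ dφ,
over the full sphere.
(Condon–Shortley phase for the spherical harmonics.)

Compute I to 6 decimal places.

-0.065427

m-sum 0 ✓  L=12 even ✓  2≤4≤8 ✓
Π(2lᵢ+1) = 11×7×9 = 693
triangle coeff Δ(5,3,4) = 1/180180
Σ_t [1,3]: t=1:−1/576 t=2:+1/144 t=3:−1/576 = 1/288
(3j)²=20/1001 [(5 3 4; 0 0 0)], sign=+1
Σ_t [0,1]: t=0:+1/864 t=1:−1/576 = -1/1728
(3j)²=5/1287 [(5 3 4; 2 -2 0)], sign=-1
⇒ 4πI² = 100/1859
I = (-1)√(100/1859/(4π)) = -0.06542675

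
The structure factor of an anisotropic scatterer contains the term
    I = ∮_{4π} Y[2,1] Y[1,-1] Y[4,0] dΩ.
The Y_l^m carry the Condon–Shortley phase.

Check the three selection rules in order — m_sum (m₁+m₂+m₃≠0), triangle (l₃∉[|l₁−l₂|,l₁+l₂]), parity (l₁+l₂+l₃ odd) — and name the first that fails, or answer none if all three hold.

m₁+m₂+m₃ = 1 − 1 + 0 = 0  ✓
triangle: |2−1|=1 ≤ l₃=4 ≤ 2+1=3  ✗
parity: l₁+l₂+l₃ = 7 is odd

triangle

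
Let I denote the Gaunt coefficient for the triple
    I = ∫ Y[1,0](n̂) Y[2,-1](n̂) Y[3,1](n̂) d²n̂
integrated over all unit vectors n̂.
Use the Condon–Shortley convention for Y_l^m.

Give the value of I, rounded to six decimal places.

m-sum 0 ✓  L=6 even ✓  1≤3≤3 ✓
Π(2lᵢ+1) = 3×5×7 = 105
triangle coeff Δ(1,2,3) = 1/105
Σ_t [0,0]: t=0:+1/4 = 1/4
(3j)²=3/35 [(1 2 3; 0 0 0)], sign=-1
Σ_t [0,0]: t=0:+1/6 = 1/6
(3j)²=8/105 [(1 2 3; 0 -1 1)], sign=+1
⇒ 4πI² = 24/35
I = (-1)√(24/35/(4π)) = -0.23359668

-0.233597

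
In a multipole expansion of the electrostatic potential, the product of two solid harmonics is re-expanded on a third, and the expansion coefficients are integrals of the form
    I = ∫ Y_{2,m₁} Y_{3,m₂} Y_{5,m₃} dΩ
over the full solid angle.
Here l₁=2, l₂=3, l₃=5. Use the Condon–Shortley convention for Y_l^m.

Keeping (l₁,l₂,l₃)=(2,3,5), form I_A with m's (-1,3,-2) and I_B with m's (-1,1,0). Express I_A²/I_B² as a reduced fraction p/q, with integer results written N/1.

7/50

l's match ⇒ only the (l;m) 3-j factors differ between A and B.
A: triangle coeff Δ(2,3,5) = 1/2310; Σ_t [0,0]: t=0:+1/4320 = 1/4320; (3j)²=1/330 [(2 3 5; -1 3 -2)], sign=-1
B: triangle coeff Δ(2,3,5) = 1/2310; Σ_t [0,0]: t=0:+1/288 = 1/288; (3j)²=5/231 [(2 3 5; -1 1 0)], sign=-1
I_A²/I_B² = (1/330)/(5/231) = 7/50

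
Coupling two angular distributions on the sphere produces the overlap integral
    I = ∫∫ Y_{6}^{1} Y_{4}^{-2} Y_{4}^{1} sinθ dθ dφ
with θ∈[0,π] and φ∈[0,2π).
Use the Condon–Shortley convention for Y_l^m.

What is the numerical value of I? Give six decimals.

0.097783

Rules hold: Σm=0, L=14 even, 2≤4≤10.
N = 13·9·9 = 1053
Δ = 6!·6!·2!/15! = 1/1261260
Racah Σ t=2..4: t=2:+1/4608 t=3:−1/1296 t=4:+1/4608 = -7/20736
⇒ 3j(6 4 4; 0 0 0)² = 20/1287, sgn -1
Racah Σ t=0..2: t=0:+1/172800 t=1:−1/5760 t=2:+1/3456 = 7/57600
⇒ 3j(6 4 4; 1 -2 1)² = 21/2860, sgn -1
4πI² = N·(3j₀)²·(3jₘ)² = 189/1573
I = +1·√(0.120153/4π) = 0.09778261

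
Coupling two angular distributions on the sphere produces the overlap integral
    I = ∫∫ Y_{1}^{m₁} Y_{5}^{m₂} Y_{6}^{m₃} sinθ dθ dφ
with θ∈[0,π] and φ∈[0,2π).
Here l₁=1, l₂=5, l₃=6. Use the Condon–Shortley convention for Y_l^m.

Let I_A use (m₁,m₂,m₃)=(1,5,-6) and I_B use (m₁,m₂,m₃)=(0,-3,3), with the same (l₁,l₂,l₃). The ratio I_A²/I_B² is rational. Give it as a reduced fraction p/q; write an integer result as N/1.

Shared (l₁,l₂,l₃)=(1,5,6): N and (l;000)² cancel in I_A²/I_B².
A: Δ = 0!·2!·10!/13! = 1/858; Racah Σ t=0..0: t=0:+1/7257600 = 1/7257600; ⇒ 3j(1 5 6; 1 5 -6)² = 1/13, sgn +1
B: Δ = 0!·2!·10!/13! = 1/858; Racah Σ t=0..0: t=0:+1/80640 = 1/80640; ⇒ 3j(1 5 6; 0 -3 3)² = 9/286, sgn -1
I_A²/I_B² = (1/13)/(9/286) = 22/9

22/9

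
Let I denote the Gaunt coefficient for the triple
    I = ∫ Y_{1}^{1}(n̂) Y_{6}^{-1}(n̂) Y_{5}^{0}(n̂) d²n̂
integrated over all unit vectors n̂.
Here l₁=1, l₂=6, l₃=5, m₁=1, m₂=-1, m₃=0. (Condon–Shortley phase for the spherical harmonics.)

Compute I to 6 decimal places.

m-sum 0 ✓  L=12 even ✓  5≤5≤7 ✓
Π(2lᵢ+1) = 3×13×11 = 429
triangle coeff Δ(1,6,5) = 1/858
Σ_t [1,1]: t=1:−1/14400 = -1/14400
(3j)²=6/143 [(1 6 5; 0 0 0)], sign=+1
Σ_t [0,0]: t=0:+1/28800 = 1/28800
(3j)²=7/286 [(1 6 5; 1 -1 0)], sign=-1
⇒ 4πI² = 63/143
I = (-1)√(63/143/(4π)) = -0.18723944

-0.187239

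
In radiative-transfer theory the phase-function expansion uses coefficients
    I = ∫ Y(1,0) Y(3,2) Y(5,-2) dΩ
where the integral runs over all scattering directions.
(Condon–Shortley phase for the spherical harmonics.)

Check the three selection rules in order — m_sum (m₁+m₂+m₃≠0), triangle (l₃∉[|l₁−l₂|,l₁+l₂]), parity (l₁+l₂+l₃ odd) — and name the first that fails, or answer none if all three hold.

azimuthal sum: 0 + 2 − 2 = 0  ✓
2 ≤ 5 ≤ 4 (triangle on l)  ✗
L = 1 + 3 + 5 = 9 (odd)

triangle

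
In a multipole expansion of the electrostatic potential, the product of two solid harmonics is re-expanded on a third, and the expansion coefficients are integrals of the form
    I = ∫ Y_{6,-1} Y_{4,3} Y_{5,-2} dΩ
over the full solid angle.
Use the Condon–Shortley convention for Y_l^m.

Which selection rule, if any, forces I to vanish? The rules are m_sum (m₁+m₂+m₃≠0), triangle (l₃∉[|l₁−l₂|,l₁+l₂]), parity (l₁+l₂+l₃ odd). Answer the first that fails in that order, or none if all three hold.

Σmᵢ = 0  ✓
l₃∈[|l₁−l₂|,l₁+l₂]=[2,10], have l₃=5  ✓
Σlᵢ = 15 ⇒ odd  ✗

parity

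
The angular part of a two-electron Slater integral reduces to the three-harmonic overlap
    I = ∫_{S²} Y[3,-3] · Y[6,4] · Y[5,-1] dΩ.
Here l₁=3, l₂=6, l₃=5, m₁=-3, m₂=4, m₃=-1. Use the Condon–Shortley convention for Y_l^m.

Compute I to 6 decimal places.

-0.190675

Checks pass: Σm=0; 14 even; l₃=5∈[3,9].
(2·3+1)(2·6+1)(2·5+1) = 1001
Δ: 4! 2! 8! / 15! → 1/675675
sum: t=1:−1/8640 t=2:+1/2304 t=3:−1/8640 = 7/34560
3j²(3 6 5; 0 0 0) = Δ·Π!·Σ² = 7/429  (sign -1)
sum: t=4:+1/69120 = 1/69120
3j²(3 6 5; -3 4 -1) = Δ·Π!·Σ² = 4/143  (sign +1)
combine: 4πI² = 1001·7/429·4/143 = 196/429
take √, sign -1: I = -0.19067531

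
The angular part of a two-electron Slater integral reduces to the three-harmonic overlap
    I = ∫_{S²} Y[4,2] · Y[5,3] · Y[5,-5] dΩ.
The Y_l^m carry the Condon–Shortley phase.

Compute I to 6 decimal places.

-0.184127

m-sum 0 ✓  L=14 even ✓  1≤5≤9 ✓
Π(2lᵢ+1) = 9×11×11 = 1089
triangle coeff Δ(4,5,5) = 1/3153150
Σ_t [0,4]: t=0:+1/69120 t=1:−1/1728 t=2:+1/576 t=3:−1/1728 t=4:+1/69120 = 7/11520
(3j)²=2/143 [(4 5 5; 0 0 0)], sign=-1
Σ_t [2,2]: t=2:+1/69120 = 1/69120
(3j)²=4/143 [(4 5 5; 2 3 -5)], sign=+1
⇒ 4πI² = 72/169
I = (-1)√(72/169/(4π)) = -0.18412721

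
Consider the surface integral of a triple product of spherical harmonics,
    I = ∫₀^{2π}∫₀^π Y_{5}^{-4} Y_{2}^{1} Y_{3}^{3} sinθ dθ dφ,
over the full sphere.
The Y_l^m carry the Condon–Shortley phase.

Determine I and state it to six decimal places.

Checks pass: Σm=0; 10 even; l₃=3∈[3,7].
(2·5+1)(2·2+1)(2·3+1) = 385
Δ: 4! 6! 0! / 11! → 1/2310
sum: t=2:+1/144 = 1/144
3j²(5 2 3; 0 0 0) = Δ·Π!·Σ² = 10/231  (sign -1)
sum: t=3:−1/4320 = -1/4320
3j²(5 2 3; -4 1 3) = Δ·Π!·Σ² = 2/55  (sign -1)
combine: 4πI² = 385·10/231·2/55 = 20/33
take √, sign +1: I = 0.21961050

0.219610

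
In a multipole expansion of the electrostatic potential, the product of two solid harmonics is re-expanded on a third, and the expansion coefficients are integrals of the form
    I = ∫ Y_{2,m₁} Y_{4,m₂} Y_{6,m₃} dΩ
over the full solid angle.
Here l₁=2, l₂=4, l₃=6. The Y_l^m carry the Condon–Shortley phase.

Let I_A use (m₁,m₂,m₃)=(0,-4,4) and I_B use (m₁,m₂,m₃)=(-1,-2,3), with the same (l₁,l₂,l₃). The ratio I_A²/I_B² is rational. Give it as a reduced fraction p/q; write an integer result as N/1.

l's match ⇒ only the (l;m) 3-j factors differ between A and B.
A: triangle coeff Δ(2,4,6) = 1/6435; Σ_t [0,0]: t=0:+1/161280 = 1/161280; (3j)²=1/143 [(2 4 6; 0 -4 4)], sign=+1
B: triangle coeff Δ(2,4,6) = 1/6435; Σ_t [0,0]: t=0:+1/8640 = 1/8640; (3j)²=28/715 [(2 4 6; -1 -2 3)], sign=-1
I_A²/I_B² = (1/143)/(28/715) = 5/28

5/28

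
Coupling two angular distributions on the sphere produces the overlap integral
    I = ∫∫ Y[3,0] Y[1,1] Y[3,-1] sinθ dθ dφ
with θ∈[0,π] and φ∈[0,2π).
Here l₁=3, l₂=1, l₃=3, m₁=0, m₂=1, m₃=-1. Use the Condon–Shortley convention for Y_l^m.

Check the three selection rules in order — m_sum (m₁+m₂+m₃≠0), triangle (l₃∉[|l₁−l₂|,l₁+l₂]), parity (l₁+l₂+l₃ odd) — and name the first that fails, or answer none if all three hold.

m₁+m₂+m₃ = 0 + 1 − 1 = 0  ✓
triangle: |3−1|=2 ≤ l₃=3 ≤ 3+1=4  ✓
parity: l₁+l₂+l₃ = 7 is odd  ✗

parity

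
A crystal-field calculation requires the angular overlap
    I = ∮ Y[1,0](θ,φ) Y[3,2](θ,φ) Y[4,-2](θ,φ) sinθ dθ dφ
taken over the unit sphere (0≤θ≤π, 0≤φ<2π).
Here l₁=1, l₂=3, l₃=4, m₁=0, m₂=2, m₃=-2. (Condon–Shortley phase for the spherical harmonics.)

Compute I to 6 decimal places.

Checks pass: Σm=0; 8 even; l₃=4∈[2,4].
(2·1+1)(2·3+1)(2·4+1) = 189
Δ: 0! 2! 6! / 9! → 1/252
sum: t=0:+1/36 = 1/36
3j²(1 3 4; 0 0 0) = Δ·Π!·Σ² = 4/63  (sign +1)
sum: t=0:+1/120 = 1/120
3j²(1 3 4; 0 2 -2) = Δ·Π!·Σ² = 1/21  (sign +1)
combine: 4πI² = 189·4/63·1/21 = 4/7
take √, sign +1: I = 0.21324362

0.213244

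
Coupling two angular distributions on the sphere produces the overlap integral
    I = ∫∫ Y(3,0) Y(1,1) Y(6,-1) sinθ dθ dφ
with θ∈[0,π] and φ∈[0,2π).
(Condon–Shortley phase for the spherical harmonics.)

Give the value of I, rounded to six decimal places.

triangle: need 2≤l₃≤4, have 6; I=0

0.000000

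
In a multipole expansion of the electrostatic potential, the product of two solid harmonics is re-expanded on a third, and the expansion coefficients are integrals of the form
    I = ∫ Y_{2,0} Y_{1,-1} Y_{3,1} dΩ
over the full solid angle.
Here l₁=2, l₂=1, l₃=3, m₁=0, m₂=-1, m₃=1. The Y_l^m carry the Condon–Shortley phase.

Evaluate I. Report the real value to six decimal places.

m-sum 0 ✓  L=6 even ✓  1≤3≤3 ✓
Π(2lᵢ+1) = 5×3×7 = 105
triangle coeff Δ(2,1,3) = 1/105
Σ_t [0,0]: t=0:+1/4 = 1/4
(3j)²=3/35 [(2 1 3; 0 0 0)], sign=-1
Σ_t [0,0]: t=0:+1/8 = 1/8
(3j)²=2/35 [(2 1 3; 0 -1 1)], sign=+1
⇒ 4πI² = 18/35
I = (-1)√(18/35/(4π)) = -0.20230066

-0.202301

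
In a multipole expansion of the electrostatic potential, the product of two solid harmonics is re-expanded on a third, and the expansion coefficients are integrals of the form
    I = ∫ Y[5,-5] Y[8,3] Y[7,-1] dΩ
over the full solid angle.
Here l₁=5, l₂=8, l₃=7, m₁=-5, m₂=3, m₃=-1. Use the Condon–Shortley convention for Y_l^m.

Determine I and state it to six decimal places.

0.000000

Σmᵢ = -3 ≠ 0, so the φ-integral vanishes; I = 0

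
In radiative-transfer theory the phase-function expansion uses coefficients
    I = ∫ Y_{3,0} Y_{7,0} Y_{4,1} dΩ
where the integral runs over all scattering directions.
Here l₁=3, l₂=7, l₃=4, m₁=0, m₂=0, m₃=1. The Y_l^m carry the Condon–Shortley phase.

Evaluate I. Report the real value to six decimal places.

0.000000

m-sum = 0 + 0 + 1 = 1 ≠ 0 ⇒ I = 0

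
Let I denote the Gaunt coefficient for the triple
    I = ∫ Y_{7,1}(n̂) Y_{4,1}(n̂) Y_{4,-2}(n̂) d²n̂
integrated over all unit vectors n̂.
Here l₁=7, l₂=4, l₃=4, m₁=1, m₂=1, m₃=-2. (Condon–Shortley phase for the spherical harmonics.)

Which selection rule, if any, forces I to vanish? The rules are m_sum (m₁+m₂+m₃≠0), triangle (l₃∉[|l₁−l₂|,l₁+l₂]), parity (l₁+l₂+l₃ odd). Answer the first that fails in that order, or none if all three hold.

parity

Σmᵢ = 0  ✓
l₃∈[|l₁−l₂|,l₁+l₂]=[3,11], have l₃=4  ✓
Σlᵢ = 15 ⇒ odd  ✗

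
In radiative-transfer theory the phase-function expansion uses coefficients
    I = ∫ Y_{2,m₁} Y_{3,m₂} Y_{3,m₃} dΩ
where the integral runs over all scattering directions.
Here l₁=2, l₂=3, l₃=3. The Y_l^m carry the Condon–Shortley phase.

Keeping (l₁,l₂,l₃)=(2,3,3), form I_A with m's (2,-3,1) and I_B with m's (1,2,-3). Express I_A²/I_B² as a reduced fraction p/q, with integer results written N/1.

2/5

Shared (l₁,l₂,l₃)=(2,3,3): N and (l;000)² cancel in I_A²/I_B².
A: Δ = 2!·2!·4!/9! = 1/3780; Racah Σ t=0..0: t=0:+1/96 = 1/96; ⇒ 3j(2 3 3; 2 -3 1)² = 1/42, sgn +1
B: Δ = 2!·2!·4!/9! = 1/3780; Racah Σ t=1..1: t=1:−1/48 = -1/48; ⇒ 3j(2 3 3; 1 2 -3)² = 5/84, sgn -1
I_A²/I_B² = (1/42)/(5/84) = 2/5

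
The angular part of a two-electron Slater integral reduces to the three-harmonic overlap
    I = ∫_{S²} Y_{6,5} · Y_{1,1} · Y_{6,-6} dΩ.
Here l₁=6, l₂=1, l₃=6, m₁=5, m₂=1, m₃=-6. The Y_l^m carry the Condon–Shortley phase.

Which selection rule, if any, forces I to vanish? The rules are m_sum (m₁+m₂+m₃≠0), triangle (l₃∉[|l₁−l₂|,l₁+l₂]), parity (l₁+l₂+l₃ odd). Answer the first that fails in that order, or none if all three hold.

parity

azimuthal sum: 5 + 1 − 6 = 0  ✓
5 ≤ 6 ≤ 7 (triangle on l)  ✓
L = 6 + 1 + 6 = 13 (odd)  ✗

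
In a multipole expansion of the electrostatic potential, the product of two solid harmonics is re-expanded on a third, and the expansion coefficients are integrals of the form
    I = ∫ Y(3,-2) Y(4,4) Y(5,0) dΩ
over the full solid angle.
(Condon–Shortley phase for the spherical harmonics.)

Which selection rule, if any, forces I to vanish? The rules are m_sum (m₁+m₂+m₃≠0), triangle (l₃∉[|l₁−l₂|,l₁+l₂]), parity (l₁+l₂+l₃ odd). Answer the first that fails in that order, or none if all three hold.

m_sum

m₁+m₂+m₃ = -2 + 4 + 0 = 2  ✗
triangle: |3−4|=1 ≤ l₃=5 ≤ 3+4=7
parity: l₁+l₂+l₃ = 12 is even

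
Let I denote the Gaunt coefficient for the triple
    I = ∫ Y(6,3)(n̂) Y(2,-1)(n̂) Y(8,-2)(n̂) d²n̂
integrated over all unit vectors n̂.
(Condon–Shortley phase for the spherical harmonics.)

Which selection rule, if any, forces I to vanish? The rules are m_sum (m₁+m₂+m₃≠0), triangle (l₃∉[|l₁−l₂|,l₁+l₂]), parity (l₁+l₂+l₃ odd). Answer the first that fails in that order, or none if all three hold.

azimuthal sum: 3 − 1 − 2 = 0  ✓
4 ≤ 8 ≤ 8 (triangle on l)  ✓
L = 6 + 2 + 8 = 16 (even)  ✓

none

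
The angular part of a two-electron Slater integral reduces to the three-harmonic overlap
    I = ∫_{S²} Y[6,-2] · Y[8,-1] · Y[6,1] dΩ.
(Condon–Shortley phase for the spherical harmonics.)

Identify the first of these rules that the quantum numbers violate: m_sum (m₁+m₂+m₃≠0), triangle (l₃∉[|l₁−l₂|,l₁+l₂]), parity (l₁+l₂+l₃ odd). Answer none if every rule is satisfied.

m_sum

azimuthal sum: -2 − 1 + 1 = -2  ✗
2 ≤ 6 ≤ 14 (triangle on l)
L = 6 + 8 + 6 = 20 (even)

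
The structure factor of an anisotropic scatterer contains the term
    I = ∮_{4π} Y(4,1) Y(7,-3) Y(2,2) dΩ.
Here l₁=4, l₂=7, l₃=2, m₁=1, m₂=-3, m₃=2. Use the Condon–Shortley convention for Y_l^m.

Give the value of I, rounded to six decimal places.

0.000000

|4−7|≤2≤4+7 violated ⇒ I = 0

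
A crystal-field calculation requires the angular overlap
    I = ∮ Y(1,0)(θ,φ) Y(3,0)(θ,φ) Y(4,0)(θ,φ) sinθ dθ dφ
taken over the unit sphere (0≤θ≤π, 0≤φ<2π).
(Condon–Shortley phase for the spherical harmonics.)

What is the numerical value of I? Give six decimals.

Checks pass: Σm=0; 8 even; l₃=4∈[2,4].
(2·1+1)(2·3+1)(2·4+1) = 189
Δ: 0! 2! 6! / 9! → 1/252
sum: t=0:+1/36 = 1/36
3j²(1 3 4; 0 0 0) = Δ·Π!·Σ² = 4/63  (sign +1)
(m-triple is (0,0,0) — same symbol as above.)
combine: 4πI² = 189·4/63·4/63 = 16/21
take √, sign +1: I = 0.24623252

0.246233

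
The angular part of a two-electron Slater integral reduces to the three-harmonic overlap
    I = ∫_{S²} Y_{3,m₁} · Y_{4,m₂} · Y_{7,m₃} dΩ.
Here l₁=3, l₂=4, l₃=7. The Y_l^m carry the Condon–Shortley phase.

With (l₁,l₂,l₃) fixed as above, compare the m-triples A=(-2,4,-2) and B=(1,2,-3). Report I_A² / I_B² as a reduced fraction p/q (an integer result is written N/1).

Same 3,4,7: normalisation and zero-m 3j drop out of the ratio.
A: Δ: 0! 6! 8! / 15! → 1/45045; sum: t=0:+1/4838400 = 1/4838400; 3j²(3 4 7; -2 4 -2) = Δ·Π!·Σ² = 1/5005  (sign -1)
B: Δ: 0! 6! 8! / 15! → 1/45045; sum: t=0:+1/69120 = 1/69120; 3j²(3 4 7; 1 2 -3) = Δ·Π!·Σ² = 4/143  (sign +1)
I_A²/I_B² = (1/5005)/(4/143) = 1/140

1/140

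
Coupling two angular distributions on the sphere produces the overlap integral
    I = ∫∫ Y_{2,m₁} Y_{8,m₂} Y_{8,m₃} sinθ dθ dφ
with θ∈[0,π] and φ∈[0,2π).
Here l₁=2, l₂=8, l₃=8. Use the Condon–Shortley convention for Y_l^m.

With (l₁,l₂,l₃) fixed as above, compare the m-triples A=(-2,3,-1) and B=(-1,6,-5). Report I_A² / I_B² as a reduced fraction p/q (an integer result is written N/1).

Shared (l₁,l₂,l₃)=(2,8,8): N and (l;000)² cancel in I_A²/I_B².
A: Δ = 2!·2!·14!/19! = 1/348840; Racah Σ t=2..2: t=2:+1/174182400 = 1/174182400; ⇒ 3j(2 8 8; -2 3 -1)² = 77/3876, sgn -1
B: Δ = 2!·2!·14!/19! = 1/348840; Racah Σ t=1..2: t=1:−1/12454041600 t=2:+1/1916006400 = 1/2264371200; ⇒ 3j(2 8 8; -1 6 -5)² = 847/38760, sgn -1
I_A²/I_B² = (77/3876)/(847/38760) = 10/11

10/11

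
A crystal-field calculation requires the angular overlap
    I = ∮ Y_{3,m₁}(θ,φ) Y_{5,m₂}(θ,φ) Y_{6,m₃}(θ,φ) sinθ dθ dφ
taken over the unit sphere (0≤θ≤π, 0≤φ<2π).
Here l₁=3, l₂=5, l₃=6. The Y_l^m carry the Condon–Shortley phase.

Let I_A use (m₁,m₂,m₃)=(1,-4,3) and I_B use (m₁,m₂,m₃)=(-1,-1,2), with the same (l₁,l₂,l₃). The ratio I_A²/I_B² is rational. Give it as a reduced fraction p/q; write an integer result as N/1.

12/7

Shared (l₁,l₂,l₃)=(3,5,6): N and (l;000)² cancel in I_A²/I_B².
A: Δ = 2!·4!·8!/15! = 1/675675; Racah Σ t=0..1: t=0:+1/40320 t=1:−1/241920 = 1/48384; ⇒ 3j(3 5 6; 1 -4 3)² = 24/1001, sgn -1
B: Δ = 2!·4!·8!/15! = 1/675675; Racah Σ t=0..2: t=0:+1/27648 t=1:−1/4320 t=2:+1/11520 = -1/9216; ⇒ 3j(3 5 6; -1 -1 2)² = 2/143, sgn -1
I_A²/I_B² = (24/1001)/(2/143) = 12/7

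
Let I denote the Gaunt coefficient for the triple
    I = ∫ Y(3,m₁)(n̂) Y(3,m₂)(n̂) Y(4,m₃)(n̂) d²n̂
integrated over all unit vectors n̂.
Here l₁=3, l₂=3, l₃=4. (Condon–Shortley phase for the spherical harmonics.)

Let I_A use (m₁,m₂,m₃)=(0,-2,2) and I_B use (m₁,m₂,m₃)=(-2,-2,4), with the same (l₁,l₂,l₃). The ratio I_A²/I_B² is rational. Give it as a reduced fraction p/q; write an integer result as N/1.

3/70

l's match ⇒ only the (l;m) 3-j factors differ between A and B.
A: triangle coeff Δ(3,3,4) = 1/34650; Σ_t [0,1]: t=0:+1/72 t=1:−1/96 = 1/288; (3j)²=1/462 [(3 3 4; 0 -2 2)], sign=+1
B: triangle coeff Δ(3,3,4) = 1/34650; Σ_t [1,1]: t=1:−1/576 = -1/576; (3j)²=5/99 [(3 3 4; -2 -2 4)], sign=-1
I_A²/I_B² = (1/462)/(5/99) = 3/70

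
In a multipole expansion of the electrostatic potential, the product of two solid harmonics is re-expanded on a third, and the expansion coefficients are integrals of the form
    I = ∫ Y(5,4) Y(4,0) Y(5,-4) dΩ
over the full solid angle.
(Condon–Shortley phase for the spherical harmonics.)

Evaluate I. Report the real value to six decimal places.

-0.130198

Rules hold: Σm=0, L=14 even, 1≤5≤9.
N = 11·9·11 = 1089
Δ = 4!·6!·4!/15! = 1/3153150
Racah Σ t=0..4: t=0:+1/69120 t=1:−1/1728 t=2:+1/576 t=3:−1/1728 t=4:+1/69120 = 7/11520
⇒ 3j(5 4 5; 0 0 0)² = 2/143, sgn -1
Racah Σ t=0..1: t=0:+1/69120 t=1:−1/25920 = -1/41472
⇒ 3j(5 4 5; 4 0 -4)² = 2/143, sgn +1
4πI² = N·(3j₀)²·(3jₘ)² = 36/169
I = -1·√(0.213018/4π) = -0.13019760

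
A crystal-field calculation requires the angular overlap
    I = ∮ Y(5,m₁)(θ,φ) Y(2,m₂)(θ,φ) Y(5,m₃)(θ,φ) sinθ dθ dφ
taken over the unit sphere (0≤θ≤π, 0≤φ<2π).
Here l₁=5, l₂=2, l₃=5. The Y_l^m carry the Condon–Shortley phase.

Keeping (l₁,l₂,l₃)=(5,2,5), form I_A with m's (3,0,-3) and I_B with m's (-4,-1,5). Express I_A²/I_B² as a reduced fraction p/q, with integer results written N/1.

Shared (l₁,l₂,l₃)=(5,2,5): N and (l;000)² cancel in I_A²/I_B².
A: Δ = 2!·8!·2!/13! = 1/38610; Racah Σ t=0..2: t=0:+1/5760 t=1:−1/5040 t=2:+1/161280 = -1/53760; ⇒ 3j(5 2 5; 3 0 -3)² = 1/4290, sgn -1
B: Δ = 2!·8!·2!/13! = 1/38610; Racah Σ t=1..1: t=1:−1/80640 = -1/80640; ⇒ 3j(5 2 5; -4 -1 5)² = 9/286, sgn -1
I_A²/I_B² = (1/4290)/(9/286) = 1/135

1/135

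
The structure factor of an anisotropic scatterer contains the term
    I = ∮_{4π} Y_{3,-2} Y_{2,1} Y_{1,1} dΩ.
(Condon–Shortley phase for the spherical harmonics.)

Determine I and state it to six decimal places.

Rules hold: Σm=0, L=6 even, 1≤1≤5.
N = 7·5·3 = 105
Δ = 4!·2!·0!/7! = 1/105
Racah Σ t=2..2: t=2:+1/4 = 1/4
⇒ 3j(3 2 1; 0 0 0)² = 3/35, sgn -1
Racah Σ t=3..3: t=3:−1/12 = -1/12
⇒ 3j(3 2 1; -2 1 1)² = 2/21, sgn -1
4πI² = N·(3j₀)²·(3jₘ)² = 6/7
I = +1·√(0.857143/4π) = 0.26116903

0.261169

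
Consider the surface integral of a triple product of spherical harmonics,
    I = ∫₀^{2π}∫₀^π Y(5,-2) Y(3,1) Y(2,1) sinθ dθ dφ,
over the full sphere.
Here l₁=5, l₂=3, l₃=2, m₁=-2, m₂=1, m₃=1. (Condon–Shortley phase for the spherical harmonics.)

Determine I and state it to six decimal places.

0.245532

Checks pass: Σm=0; 10 even; l₃=2∈[2,8].
(2·5+1)(2·3+1)(2·2+1) = 385
Δ: 6! 4! 0! / 11! → 1/2310
sum: t=3:−1/144 = -1/144
3j²(5 3 2; 0 0 0) = Δ·Π!·Σ² = 10/231  (sign -1)
sum: t=4:+1/288 = 1/288
3j²(5 3 2; -2 1 1) = Δ·Π!·Σ² = 1/22  (sign -1)
combine: 4πI² = 385·10/231·1/22 = 25/33
take √, sign +1: I = 0.24553200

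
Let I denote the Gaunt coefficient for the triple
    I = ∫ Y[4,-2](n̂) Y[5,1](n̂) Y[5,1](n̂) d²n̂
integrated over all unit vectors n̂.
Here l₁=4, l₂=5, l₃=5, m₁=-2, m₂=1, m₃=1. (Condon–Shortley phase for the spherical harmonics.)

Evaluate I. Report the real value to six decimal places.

m-sum 0 ✓  L=14 even ✓  1≤5≤9 ✓
Π(2lᵢ+1) = 9×11×11 = 1089
triangle coeff Δ(4,5,5) = 1/3153150
Σ_t [0,4]: t=0:+1/69120 t=1:−1/1728 t=2:+1/576 t=3:−1/1728 t=4:+1/69120 = 7/11520
(3j)²=2/143 [(4 5 5; 0 0 0)], sign=-1
Σ_t [2,4]: t=2:+1/4608 t=3:−1/1296 t=4:+1/4608 = -7/20736
(3j)²=20/1287 [(4 5 5; -2 1 1)], sign=-1
⇒ 4πI² = 40/169
I = (+1)√(40/169/(4π)) = 0.13724032

0.137240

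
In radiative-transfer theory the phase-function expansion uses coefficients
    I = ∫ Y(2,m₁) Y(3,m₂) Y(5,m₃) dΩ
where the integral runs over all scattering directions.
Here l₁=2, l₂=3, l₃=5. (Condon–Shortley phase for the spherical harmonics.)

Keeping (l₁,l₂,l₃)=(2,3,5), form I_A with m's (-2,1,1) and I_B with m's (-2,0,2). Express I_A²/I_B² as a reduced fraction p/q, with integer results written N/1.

3/7

l's match ⇒ only the (l;m) 3-j factors differ between A and B.
A: triangle coeff Δ(2,3,5) = 1/2310; Σ_t [0,0]: t=0:+1/1152 = 1/1152; (3j)²=1/154 [(2 3 5; -2 1 1)], sign=+1
B: triangle coeff Δ(2,3,5) = 1/2310; Σ_t [0,0]: t=0:+1/864 = 1/864; (3j)²=1/66 [(2 3 5; -2 0 2)], sign=-1
I_A²/I_B² = (1/154)/(1/66) = 3/7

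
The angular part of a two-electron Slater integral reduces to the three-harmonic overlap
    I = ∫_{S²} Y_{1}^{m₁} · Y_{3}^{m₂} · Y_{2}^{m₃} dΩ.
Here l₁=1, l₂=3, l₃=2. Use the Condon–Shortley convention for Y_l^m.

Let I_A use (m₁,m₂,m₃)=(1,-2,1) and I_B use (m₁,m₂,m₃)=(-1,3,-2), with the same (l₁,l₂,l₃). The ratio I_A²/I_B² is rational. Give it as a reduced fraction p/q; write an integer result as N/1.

2/3

l's match ⇒ only the (l;m) 3-j factors differ between A and B.
A: triangle coeff Δ(1,3,2) = 1/105; Σ_t [0,0]: t=0:+1/12 = 1/12; (3j)²=2/21 [(1 3 2; 1 -2 1)], sign=-1
B: triangle coeff Δ(1,3,2) = 1/105; Σ_t [2,2]: t=2:+1/48 = 1/48; (3j)²=1/7 [(1 3 2; -1 3 -2)], sign=+1
I_A²/I_B² = (2/21)/(1/7) = 2/3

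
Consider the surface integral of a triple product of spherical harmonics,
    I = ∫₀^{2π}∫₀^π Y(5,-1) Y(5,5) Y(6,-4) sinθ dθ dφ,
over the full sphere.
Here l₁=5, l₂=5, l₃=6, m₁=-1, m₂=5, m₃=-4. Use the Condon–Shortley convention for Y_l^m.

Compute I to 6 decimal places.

0.178246

Rules hold: Σm=0, L=16 even, 0≤6≤10.
N = 11·11·13 = 1573
Δ = 4!·6!·6!/17! = 1/28588560
Racah Σ t=0..4: t=0:+1/345600 t=1:−1/13824 t=2:+1/5184 t=3:−1/13824 t=4:+1/345600 = 7/129600
⇒ 3j(5 5 6; 0 0 0)² = 80/7293, sgn +1
Racah Σ t=4..4: t=4:+1/829440 = 1/829440
⇒ 3j(5 5 6; -1 5 -4)² = 225/9724, sgn +1
4πI² = N·(3j₀)²·(3jₘ)² = 1500/3757
I = +1·√(0.399255/4π) = 0.17824613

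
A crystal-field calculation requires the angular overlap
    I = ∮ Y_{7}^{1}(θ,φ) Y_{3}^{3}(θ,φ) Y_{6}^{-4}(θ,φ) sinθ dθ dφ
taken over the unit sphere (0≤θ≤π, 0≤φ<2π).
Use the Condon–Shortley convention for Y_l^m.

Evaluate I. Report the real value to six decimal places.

Checks pass: Σm=0; 16 even; l₃=6∈[4,10].
(2·7+1)(2·3+1)(2·6+1) = 1365
Δ: 4! 10! 2! / 17! → 1/2042040
sum: t=1:−1/207360 t=2:+1/57600 t=3:−1/207360 = 1/129600
3j²(7 3 6; 0 0 0) = Δ·Π!·Σ² = 168/12155  (sign +1)
sum: t=4:+1/3870720 = 1/3870720
3j²(7 3 6; 1 3 -4) = Δ·Π!·Σ² = 675/136136  (sign +1)
combine: 4πI² = 1365·168/12155·675/136136 = 42525/454597
take √, sign +1: I = 0.08627877

0.086279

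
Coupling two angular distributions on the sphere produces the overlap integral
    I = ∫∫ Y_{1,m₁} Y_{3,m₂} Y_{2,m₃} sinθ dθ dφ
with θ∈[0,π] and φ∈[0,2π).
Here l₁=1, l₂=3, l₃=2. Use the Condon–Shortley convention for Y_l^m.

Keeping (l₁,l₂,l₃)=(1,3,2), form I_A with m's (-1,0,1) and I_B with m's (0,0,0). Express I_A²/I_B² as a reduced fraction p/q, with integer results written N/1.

1/3

Same 1,3,2: normalisation and zero-m 3j drop out of the ratio.
A: Δ: 2! 0! 4! / 7! → 1/105; sum: t=2:+1/12 = 1/12; 3j²(1 3 2; -1 0 1) = Δ·Π!·Σ² = 1/35  (sign -1)
B: Δ: 2! 0! 4! / 7! → 1/105; sum: t=1:−1/4 = -1/4; 3j²(1 3 2; 0 0 0) = Δ·Π!·Σ² = 3/35  (sign -1)
I_A²/I_B² = (1/35)/(3/35) = 1/3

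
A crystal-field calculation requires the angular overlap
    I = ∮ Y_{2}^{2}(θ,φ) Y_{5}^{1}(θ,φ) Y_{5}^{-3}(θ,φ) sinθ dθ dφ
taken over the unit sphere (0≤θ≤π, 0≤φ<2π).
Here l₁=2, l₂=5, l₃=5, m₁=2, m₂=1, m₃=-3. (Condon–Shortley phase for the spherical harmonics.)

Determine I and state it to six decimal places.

Checks pass: Σm=0; 12 even; l₃=5∈[3,7].
(2·2+1)(2·5+1)(2·5+1) = 605
Δ: 2! 2! 8! / 13! → 1/38610
sum: t=0:+1/2880 t=1:−1/576 t=2:+1/2880 = -1/960
3j²(2 5 5; 0 0 0) = Δ·Π!·Σ² = 10/429  (sign +1)
sum: t=0:+1/5760 = 1/5760
3j²(2 5 5; 2 1 -3) = Δ·Π!·Σ² = 56/2145  (sign +1)
combine: 4πI² = 605·10/429·56/2145 = 560/1521
take √, sign +1: I = 0.17116875

0.171169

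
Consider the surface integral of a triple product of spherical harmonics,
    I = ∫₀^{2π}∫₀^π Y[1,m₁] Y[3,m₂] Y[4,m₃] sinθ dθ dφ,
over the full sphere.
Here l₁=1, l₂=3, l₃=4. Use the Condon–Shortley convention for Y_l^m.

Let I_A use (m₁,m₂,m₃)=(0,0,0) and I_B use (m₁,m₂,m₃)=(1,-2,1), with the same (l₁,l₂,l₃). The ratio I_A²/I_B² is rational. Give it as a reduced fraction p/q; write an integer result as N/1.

Shared (l₁,l₂,l₃)=(1,3,4): N and (l;000)² cancel in I_A²/I_B².
A: Δ = 0!·2!·6!/9! = 1/252; Racah Σ t=0..0: t=0:+1/36 = 1/36; ⇒ 3j(1 3 4; 0 0 0)² = 4/63, sgn +1
B: Δ = 0!·2!·6!/9! = 1/252; Racah Σ t=0..0: t=0:+1/240 = 1/240; ⇒ 3j(1 3 4; 1 -2 1)² = 1/84, sgn -1
I_A²/I_B² = (4/63)/(1/84) = 16/3

16/3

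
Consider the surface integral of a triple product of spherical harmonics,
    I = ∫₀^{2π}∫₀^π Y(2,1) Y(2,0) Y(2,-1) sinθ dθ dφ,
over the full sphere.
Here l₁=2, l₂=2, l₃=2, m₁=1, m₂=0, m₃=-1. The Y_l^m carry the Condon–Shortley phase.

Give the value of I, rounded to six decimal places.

-0.090112

Rules hold: Σm=0, L=6 even, 0≤2≤4.
N = 5·5·5 = 125
Δ = 2!·2!·2!/7! = 1/630
Racah Σ t=0..2: t=0:+1/8 t=1:−1/1 t=2:+1/8 = -3/4
⇒ 3j(2 2 2; 0 0 0)² = 2/35, sgn -1
Racah Σ t=0..1: t=0:+1/4 t=1:−1/2 = -1/4
⇒ 3j(2 2 2; 1 0 -1)² = 1/70, sgn +1
4πI² = N·(3j₀)²·(3jₘ)² = 5/49
I = -1·√(0.102041/4π) = -0.09011188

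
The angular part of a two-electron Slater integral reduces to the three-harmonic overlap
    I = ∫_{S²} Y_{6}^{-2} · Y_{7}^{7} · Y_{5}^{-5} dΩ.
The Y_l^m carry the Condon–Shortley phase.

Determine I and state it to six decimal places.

Checks pass: Σm=0; 18 even; l₃=5∈[1,13].
(2·6+1)(2·7+1)(2·5+1) = 2145
Δ: 8! 4! 6! / 19! → 1/174594420
sum: t=2:+1/4147200 t=3:−1/207360 t=4:+1/82944 t=5:−1/207360 t=6:+1/4147200 = 1/345600
3j²(6 7 5; 0 0 0) = Δ·Π!·Σ² = 420/46189  (sign -1)
sum: t=8:+1/696729600 = 1/696729600
3j²(6 7 5; -2 7 -5) = Δ·Π!·Σ² = 7/1938  (sign +1)
combine: 4πI² = 2145·420/46189·7/1938 = 7350/104329
take √, sign -1: I = -0.07487489

-0.074875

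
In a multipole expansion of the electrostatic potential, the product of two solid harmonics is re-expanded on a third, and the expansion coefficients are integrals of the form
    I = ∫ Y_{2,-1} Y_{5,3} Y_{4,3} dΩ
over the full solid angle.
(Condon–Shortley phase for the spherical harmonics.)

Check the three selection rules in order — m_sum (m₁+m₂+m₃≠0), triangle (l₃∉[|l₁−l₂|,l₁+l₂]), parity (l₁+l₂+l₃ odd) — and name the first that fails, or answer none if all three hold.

m₁+m₂+m₃ = -1 + 3 + 3 = 5  ✗
triangle: |2−5|=3 ≤ l₃=4 ≤ 2+5=7
parity: l₁+l₂+l₃ = 11 is odd

m_sum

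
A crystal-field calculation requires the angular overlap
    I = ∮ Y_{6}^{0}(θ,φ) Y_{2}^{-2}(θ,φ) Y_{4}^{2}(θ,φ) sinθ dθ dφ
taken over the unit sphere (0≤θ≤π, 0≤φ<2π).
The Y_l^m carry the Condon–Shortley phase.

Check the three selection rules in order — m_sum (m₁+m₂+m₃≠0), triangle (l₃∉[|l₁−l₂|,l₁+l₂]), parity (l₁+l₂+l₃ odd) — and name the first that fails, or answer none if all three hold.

azimuthal sum: 0 − 2 + 2 = 0  ✓
4 ≤ 4 ≤ 8 (triangle on l)  ✓
L = 6 + 2 + 4 = 12 (even)  ✓

none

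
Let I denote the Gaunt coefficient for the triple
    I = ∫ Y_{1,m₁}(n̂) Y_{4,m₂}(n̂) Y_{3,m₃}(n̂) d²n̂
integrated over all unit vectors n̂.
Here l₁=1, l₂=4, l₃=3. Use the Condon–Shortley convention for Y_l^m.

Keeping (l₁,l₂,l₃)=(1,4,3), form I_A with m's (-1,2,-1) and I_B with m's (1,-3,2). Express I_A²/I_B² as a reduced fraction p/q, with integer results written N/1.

l's match ⇒ only the (l;m) 3-j factors differ between A and B.
A: triangle coeff Δ(1,4,3) = 1/252; Σ_t [2,2]: t=2:+1/96 = 1/96; (3j)²=5/84 [(1 4 3; -1 2 -1)], sign=+1
B: triangle coeff Δ(1,4,3) = 1/252; Σ_t [0,0]: t=0:+1/240 = 1/240; (3j)²=1/12 [(1 4 3; 1 -3 2)], sign=-1
I_A²/I_B² = (5/84)/(1/12) = 5/7

5/7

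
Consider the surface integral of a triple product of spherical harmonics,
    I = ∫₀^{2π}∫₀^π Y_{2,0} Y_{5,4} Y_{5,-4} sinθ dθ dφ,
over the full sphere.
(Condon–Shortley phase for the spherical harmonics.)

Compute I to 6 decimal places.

-0.097044

m-sum 0 ✓  L=12 even ✓  3≤5≤7 ✓
Π(2lᵢ+1) = 5×11×11 = 605
triangle coeff Δ(2,5,5) = 1/38610
Σ_t [0,2]: t=0:+1/2880 t=1:−1/576 t=2:+1/2880 = -1/960
(3j)²=10/429 [(2 5 5; 0 0 0)], sign=+1
Σ_t [1,2]: t=1:−1/40320 t=2:+1/20160 = 1/40320
(3j)²=6/715 [(2 5 5; 0 4 -4)], sign=-1
⇒ 4πI² = 20/169
I = (-1)√(20/169/(4π)) = -0.09704356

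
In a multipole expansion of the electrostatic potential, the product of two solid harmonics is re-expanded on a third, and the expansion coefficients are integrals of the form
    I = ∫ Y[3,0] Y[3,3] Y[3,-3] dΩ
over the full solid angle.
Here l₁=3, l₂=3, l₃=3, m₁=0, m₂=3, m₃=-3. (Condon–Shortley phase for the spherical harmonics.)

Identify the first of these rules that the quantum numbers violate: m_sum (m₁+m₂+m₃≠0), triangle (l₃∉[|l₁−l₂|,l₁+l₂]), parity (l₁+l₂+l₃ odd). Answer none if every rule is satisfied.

parity

m₁+m₂+m₃ = 0 + 3 − 3 = 0  ✓
triangle: |3−3|=0 ≤ l₃=3 ≤ 3+3=6  ✓
parity: l₁+l₂+l₃ = 9 is odd  ✗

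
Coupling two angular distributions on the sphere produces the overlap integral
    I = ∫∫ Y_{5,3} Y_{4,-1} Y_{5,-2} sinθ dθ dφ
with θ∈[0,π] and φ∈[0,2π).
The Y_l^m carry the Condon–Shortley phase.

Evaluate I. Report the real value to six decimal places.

-0.118854

m-sum 0 ✓  L=14 even ✓  1≤5≤9 ✓
Π(2lᵢ+1) = 11×9×11 = 1089
triangle coeff Δ(5,4,5) = 1/3153150
Σ_t [0,4]: t=0:+1/69120 t=1:−1/1728 t=2:+1/576 t=3:−1/1728 t=4:+1/69120 = 7/11520
(3j)²=2/143 [(5 4 5; 0 0 0)], sign=-1
Σ_t [0,2]: t=0:+1/6912 t=1:−1/2880 t=2:+1/17280 = -1/6912
(3j)²=5/429 [(5 4 5; 3 -1 -2)], sign=+1
⇒ 4πI² = 30/169
I = (-1)√(30/169/(4π)) = -0.11885360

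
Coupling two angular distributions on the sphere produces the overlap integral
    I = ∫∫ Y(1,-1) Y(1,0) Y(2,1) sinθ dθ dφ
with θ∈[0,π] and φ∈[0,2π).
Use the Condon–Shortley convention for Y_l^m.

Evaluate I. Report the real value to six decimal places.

Checks pass: Σm=0; 4 even; l₃=2∈[0,2].
(2·1+1)(2·1+1)(2·2+1) = 45
Δ: 0! 2! 2! / 5! → 1/30
sum: t=0:+1/1 = 1/1
3j²(1 1 2; 0 0 0) = Δ·Π!·Σ² = 2/15  (sign +1)
sum: t=0:+1/2 = 1/2
3j²(1 1 2; -1 0 1) = Δ·Π!·Σ² = 1/10  (sign -1)
combine: 4πI² = 45·2/15·1/10 = 3/5
take √, sign -1: I = -0.21850969

-0.218510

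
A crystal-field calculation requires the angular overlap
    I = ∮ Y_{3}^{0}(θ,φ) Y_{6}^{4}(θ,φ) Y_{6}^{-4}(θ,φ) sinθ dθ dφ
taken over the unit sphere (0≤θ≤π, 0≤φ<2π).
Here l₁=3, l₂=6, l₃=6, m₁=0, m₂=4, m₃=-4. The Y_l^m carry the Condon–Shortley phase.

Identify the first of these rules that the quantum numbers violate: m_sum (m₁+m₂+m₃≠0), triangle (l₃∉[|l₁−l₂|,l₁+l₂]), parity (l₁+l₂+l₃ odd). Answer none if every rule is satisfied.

parity

m₁+m₂+m₃ = 0 + 4 − 4 = 0  ✓
triangle: |3−6|=3 ≤ l₃=6 ≤ 3+6=9  ✓
parity: l₁+l₂+l₃ = 15 is odd  ✗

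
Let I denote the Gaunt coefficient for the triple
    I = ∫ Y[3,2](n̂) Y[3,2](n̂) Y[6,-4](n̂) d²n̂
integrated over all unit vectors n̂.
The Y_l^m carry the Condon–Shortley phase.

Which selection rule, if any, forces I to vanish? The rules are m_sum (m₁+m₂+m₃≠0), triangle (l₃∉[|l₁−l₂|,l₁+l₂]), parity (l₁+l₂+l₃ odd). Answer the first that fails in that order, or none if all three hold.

none

azimuthal sum: 2 + 2 − 4 = 0  ✓
0 ≤ 6 ≤ 6 (triangle on l)  ✓
L = 3 + 3 + 6 = 12 (even)  ✓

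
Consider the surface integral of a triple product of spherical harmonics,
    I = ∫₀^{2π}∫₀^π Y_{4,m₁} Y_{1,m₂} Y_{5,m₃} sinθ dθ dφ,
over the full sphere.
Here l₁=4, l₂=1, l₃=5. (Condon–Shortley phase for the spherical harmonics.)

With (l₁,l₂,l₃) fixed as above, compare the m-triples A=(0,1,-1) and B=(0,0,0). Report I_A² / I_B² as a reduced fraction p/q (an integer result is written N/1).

l's match ⇒ only the (l;m) 3-j factors differ between A and B.
A: triangle coeff Δ(4,1,5) = 1/495; Σ_t [0,0]: t=0:+1/1152 = 1/1152; (3j)²=1/33 [(4 1 5; 0 1 -1)], sign=+1
B: triangle coeff Δ(4,1,5) = 1/495; Σ_t [0,0]: t=0:+1/576 = 1/576; (3j)²=5/99 [(4 1 5; 0 0 0)], sign=-1
I_A²/I_B² = (1/33)/(5/99) = 3/5

3/5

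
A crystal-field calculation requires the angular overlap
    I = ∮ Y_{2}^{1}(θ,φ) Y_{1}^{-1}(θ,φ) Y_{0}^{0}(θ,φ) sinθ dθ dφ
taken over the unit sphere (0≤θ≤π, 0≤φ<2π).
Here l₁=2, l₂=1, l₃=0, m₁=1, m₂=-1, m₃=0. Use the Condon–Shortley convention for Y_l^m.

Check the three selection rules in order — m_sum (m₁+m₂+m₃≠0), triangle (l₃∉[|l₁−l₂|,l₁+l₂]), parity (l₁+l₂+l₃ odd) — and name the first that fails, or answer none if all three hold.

azimuthal sum: 1 − 1 + 0 = 0  ✓
1 ≤ 0 ≤ 3 (triangle on l)  ✗
L = 2 + 1 + 0 = 3 (odd)

triangle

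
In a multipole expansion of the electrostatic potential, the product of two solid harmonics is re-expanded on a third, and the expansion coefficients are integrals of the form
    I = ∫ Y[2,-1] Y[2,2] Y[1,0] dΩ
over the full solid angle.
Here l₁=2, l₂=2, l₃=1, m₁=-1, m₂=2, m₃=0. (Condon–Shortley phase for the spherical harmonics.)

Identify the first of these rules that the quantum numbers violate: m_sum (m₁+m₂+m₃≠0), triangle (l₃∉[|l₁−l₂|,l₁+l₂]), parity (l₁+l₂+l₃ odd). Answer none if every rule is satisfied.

m_sum

azimuthal sum: -1 + 2 + 0 = 1  ✗
0 ≤ 1 ≤ 4 (triangle on l)
L = 2 + 2 + 1 = 5 (odd)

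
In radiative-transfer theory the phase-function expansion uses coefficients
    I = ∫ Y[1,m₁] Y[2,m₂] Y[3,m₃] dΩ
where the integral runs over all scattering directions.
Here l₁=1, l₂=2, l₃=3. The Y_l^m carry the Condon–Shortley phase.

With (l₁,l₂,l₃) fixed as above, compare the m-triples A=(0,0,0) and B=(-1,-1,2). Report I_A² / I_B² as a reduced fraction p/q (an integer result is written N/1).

9/10

Shared (l₁,l₂,l₃)=(1,2,3): N and (l;000)² cancel in I_A²/I_B².
A: Δ = 0!·2!·4!/7! = 1/105; Racah Σ t=0..0: t=0:+1/4 = 1/4; ⇒ 3j(1 2 3; 0 0 0)² = 3/35, sgn -1
B: Δ = 0!·2!·4!/7! = 1/105; Racah Σ t=0..0: t=0:+1/12 = 1/12; ⇒ 3j(1 2 3; -1 -1 2)² = 2/21, sgn -1
I_A²/I_B² = (3/35)/(2/21) = 9/10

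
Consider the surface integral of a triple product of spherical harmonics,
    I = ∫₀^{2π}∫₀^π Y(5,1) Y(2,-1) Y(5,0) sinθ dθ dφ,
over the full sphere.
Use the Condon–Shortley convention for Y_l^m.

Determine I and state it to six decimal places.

-0.036166

m-sum 0 ✓  L=12 even ✓  3≤5≤7 ✓
Π(2lᵢ+1) = 11×5×11 = 605
triangle coeff Δ(5,2,5) = 1/38610
Σ_t [0,2]: t=0:+1/2880 t=1:−1/576 t=2:+1/2880 = -1/960
(3j)²=10/429 [(5 2 5; 0 0 0)], sign=+1
Σ_t [0,1]: t=0:+1/1152 t=1:−1/1440 = 1/5760
(3j)²=1/858 [(5 2 5; 1 -1 0)], sign=-1
⇒ 4πI² = 25/1521
I = (-1)√(25/1521/(4π)) = -0.03616600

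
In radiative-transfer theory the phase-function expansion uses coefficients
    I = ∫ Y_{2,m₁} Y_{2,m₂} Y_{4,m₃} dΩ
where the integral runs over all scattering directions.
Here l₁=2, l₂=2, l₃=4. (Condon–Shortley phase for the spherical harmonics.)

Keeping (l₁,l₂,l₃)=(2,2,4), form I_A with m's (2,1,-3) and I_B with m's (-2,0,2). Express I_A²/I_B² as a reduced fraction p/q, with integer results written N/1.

7/3

l's match ⇒ only the (l;m) 3-j factors differ between A and B.
A: triangle coeff Δ(2,2,4) = 1/630; Σ_t [0,0]: t=0:+1/144 = 1/144; (3j)²=1/18 [(2 2 4; 2 1 -3)], sign=-1
B: triangle coeff Δ(2,2,4) = 1/630; Σ_t [0,0]: t=0:+1/96 = 1/96; (3j)²=1/42 [(2 2 4; -2 0 2)], sign=+1
I_A²/I_B² = (1/18)/(1/42) = 7/3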